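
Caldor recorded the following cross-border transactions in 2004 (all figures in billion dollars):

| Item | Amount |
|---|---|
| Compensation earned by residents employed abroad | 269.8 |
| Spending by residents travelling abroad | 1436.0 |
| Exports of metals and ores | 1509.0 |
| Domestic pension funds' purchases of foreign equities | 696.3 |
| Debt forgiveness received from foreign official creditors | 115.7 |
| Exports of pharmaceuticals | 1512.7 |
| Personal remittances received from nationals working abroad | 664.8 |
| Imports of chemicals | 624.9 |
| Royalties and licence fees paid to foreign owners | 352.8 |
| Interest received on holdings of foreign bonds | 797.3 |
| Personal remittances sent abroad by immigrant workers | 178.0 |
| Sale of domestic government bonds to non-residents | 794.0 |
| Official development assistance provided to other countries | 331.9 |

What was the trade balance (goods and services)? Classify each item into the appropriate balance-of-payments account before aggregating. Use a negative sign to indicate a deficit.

608.0

Goods: 1509.0 + 1512.7 - 624.9 = 2396.8
Services: -1436.0 - 352.8 = -1788.8
Trade balance = 2396.8 + (-1788.8) = 608.0
(Excluded from the trade balance — primary income: compensation earned by residents employed abroad 269.8, interest received on holdings of foreign bonds 797.3; financial account: domestic pension funds' purchases of foreign equities 696.3, sale of domestic government bonds to non-residents 794.0; capital account: debt forgiveness received from foreign official creditors 115.7; secondary income: personal remittances received from nationals working abroad 664.8, personal remittances sent abroad by immigrant workers 178.0, official development assistance provided to other countries 331.9.)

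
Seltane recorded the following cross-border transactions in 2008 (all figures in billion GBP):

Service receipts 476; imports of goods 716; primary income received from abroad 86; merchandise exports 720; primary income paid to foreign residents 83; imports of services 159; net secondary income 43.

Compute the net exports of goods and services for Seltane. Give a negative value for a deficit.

Goods balance = 720 - 716 = 4
Services balance = 476 - 159 = 317
Trade balance (goods + services) = 4 + 317 = 321

321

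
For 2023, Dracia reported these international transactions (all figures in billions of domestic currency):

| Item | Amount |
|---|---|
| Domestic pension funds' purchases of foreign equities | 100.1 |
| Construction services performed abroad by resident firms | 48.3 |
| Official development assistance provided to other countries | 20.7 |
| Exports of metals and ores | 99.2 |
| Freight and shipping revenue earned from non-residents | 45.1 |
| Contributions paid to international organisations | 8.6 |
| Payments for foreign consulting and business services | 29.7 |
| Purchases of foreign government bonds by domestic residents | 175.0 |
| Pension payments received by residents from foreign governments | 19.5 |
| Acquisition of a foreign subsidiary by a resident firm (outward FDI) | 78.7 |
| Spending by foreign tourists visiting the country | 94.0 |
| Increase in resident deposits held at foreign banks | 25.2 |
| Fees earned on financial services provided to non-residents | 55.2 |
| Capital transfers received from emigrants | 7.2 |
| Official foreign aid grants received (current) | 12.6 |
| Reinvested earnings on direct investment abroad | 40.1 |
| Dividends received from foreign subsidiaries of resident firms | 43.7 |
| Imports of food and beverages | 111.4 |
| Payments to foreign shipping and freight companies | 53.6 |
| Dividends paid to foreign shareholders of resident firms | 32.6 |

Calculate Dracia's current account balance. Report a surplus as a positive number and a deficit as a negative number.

201.1

Goods: -111.4 + 99.2 = -12.2
Services: 55.2 + 94.0 + 48.3 - 29.7 + 45.1 - 53.6 = 159.3
Primary income: 43.7 + 40.1 - 32.6 = 51.2
Secondary income: 12.6 - 20.7 - 8.6 + 19.5 = 2.8
Current account = (-12.2) + 159.3 + 51.2 + 2.8 = 201.1
(Excluded from the current account — financial account: domestic pension funds' purchases of foreign equities 100.1, purchases of foreign government bonds by domestic residents 175.0, acquisition of a foreign subsidiary by a resident firm (outward FDI) 78.7, increase in resident deposits held at foreign banks 25.2; capital account: capital transfers received from emigrants 7.2.)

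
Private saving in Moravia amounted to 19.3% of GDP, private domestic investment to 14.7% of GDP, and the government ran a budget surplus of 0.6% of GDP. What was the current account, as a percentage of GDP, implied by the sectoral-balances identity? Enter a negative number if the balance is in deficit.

5.2

By the sectoral-balances identity, CA = (S_private - I) + (T - G).
Private balance = 19.3 - 14.7 = 4.6
Government balance (T - G) = 0.6
CA = 4.6 + 0.6 = 5.2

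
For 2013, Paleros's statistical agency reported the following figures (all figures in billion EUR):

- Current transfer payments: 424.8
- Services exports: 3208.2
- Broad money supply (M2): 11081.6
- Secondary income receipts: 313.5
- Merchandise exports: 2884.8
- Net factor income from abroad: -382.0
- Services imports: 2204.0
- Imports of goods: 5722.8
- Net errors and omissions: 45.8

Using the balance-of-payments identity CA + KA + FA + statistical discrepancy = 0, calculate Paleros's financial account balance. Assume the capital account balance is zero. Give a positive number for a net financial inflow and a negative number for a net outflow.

Goods balance = 2884.8 - 5722.8 = -2838.0
Services balance = 3208.2 - 2204.0 = 1004.2
Trade balance (goods + services) = -2838.0 + 1004.2 = -1833.8
Net primary income = -382.0
Net secondary income = 313.5 - 424.8 = -111.3
Current account = -1833.8 + (-382.0) + (-111.3) = -2327.1
Financial account = -(-2327.1 + 45.8) = 2281.3

2281.3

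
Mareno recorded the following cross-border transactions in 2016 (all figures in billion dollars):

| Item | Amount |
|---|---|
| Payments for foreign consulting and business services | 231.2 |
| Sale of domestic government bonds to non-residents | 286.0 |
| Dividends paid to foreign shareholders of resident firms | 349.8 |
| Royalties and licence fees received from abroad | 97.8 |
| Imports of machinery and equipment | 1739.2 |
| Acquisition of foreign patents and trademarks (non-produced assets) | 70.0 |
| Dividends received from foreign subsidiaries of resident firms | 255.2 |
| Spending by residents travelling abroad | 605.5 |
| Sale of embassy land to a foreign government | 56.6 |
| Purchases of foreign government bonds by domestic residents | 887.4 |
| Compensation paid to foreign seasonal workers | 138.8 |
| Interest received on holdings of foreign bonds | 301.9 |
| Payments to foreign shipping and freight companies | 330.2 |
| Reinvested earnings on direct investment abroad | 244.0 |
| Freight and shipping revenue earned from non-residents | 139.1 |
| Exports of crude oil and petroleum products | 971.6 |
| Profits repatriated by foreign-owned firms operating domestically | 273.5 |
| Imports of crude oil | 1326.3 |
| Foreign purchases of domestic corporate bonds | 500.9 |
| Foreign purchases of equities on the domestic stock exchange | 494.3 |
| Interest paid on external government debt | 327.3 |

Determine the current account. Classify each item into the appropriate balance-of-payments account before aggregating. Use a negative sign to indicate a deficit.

-3312.2

Goods: 971.6 - 1739.2 - 1326.3 = -2093.9
Services: 97.8 - 330.2 - 231.2 - 605.5 + 139.1 = -930.0
Primary income: 255.2 + 301.9 + 244.0 - 327.3 - 138.8 - 349.8 - 273.5 = -288.3
Current account = (-2093.9) + (-930.0) + (-288.3) = -3312.2
(Excluded from the current account — financial account: sale of domestic government bonds to non-residents 286.0, purchases of foreign government bonds by domestic residents 887.4, foreign purchases of domestic corporate bonds 500.9, foreign purchases of equities on the domestic stock exchange 494.3; capital account: acquisition of foreign patents and trademarks (non-produced assets) 70.0, sale of embassy land to a foreign government 56.6.)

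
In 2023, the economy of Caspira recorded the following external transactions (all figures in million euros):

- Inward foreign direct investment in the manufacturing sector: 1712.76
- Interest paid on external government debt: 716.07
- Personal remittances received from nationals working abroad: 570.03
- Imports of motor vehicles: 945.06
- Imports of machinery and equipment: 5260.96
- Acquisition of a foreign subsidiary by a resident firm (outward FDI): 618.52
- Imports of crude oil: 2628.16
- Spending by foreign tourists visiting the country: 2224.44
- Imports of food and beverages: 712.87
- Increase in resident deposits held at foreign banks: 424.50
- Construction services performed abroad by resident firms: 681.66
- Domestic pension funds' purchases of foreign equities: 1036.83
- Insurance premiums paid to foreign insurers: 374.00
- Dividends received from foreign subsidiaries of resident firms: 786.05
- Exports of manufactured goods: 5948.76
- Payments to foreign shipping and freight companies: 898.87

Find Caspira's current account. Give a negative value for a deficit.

Goods: 5948.76 - 2628.16 - 945.06 - 712.87 - 5260.96 = -3598.29
Services: -898.87 - 374.00 + 2224.44 + 681.66 = 1633.23
Primary income: 786.05 - 716.07 = 69.98
Secondary income: 570.03
Current account = (-3598.29) + 1633.23 + 69.98 + 570.03 = -1325.05
(Excluded from the current account — financial account: inward foreign direct investment in the manufacturing sector 1712.76, acquisition of a foreign subsidiary by a resident firm (outward FDI) 618.52, increase in resident deposits held at foreign banks 424.50, domestic pension funds' purchases of foreign equities 1036.83.)

-1325.05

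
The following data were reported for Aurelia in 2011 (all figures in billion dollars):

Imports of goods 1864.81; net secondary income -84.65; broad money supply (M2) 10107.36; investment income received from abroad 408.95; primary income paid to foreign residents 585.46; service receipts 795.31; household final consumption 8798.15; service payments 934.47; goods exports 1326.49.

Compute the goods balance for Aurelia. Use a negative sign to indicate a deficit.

-538.32

Goods balance = 1326.49 - 1864.81 = -538.32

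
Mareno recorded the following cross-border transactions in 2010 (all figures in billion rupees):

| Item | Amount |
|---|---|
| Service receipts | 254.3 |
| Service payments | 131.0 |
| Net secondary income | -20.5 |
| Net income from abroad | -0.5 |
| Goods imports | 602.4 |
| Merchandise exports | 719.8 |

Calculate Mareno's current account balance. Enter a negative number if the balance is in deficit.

Goods balance = 719.8 - 602.4 = 117.4
Services balance = 254.3 - 131.0 = 123.3
Trade balance (goods + services) = 117.4 + 123.3 = 240.7
Net primary income = -0.5
Net secondary income = -20.5
Current account = 240.7 + (-0.5) + (-20.5) = 219.7

219.7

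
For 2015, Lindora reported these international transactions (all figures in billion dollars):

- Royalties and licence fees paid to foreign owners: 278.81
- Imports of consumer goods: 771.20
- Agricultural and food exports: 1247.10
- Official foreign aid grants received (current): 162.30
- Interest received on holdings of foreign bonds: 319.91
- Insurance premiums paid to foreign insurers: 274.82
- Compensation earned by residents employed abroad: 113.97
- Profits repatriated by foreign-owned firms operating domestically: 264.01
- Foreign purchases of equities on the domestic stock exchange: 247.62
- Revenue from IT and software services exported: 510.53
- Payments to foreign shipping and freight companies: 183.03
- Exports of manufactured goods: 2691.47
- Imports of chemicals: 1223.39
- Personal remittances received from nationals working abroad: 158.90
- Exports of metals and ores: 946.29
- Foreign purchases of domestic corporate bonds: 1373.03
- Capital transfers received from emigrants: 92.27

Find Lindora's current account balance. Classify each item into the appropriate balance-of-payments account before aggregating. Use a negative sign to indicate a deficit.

3155.21

Goods: 2691.47 + 946.29 - 1223.39 + 1247.10 - 771.20 = 2890.27
Services: -274.82 - 183.03 + 510.53 - 278.81 = -226.13
Primary income: 113.97 - 264.01 + 319.91 = 169.87
Secondary income: 162.30 + 158.90 = 321.20
Current account = 2890.27 + (-226.13) + 169.87 + 321.20 = 3155.21
(Excluded from the current account — financial account: foreign purchases of equities on the domestic stock exchange 247.62, foreign purchases of domestic corporate bonds 1373.03; capital account: capital transfers received from emigrants 92.27.)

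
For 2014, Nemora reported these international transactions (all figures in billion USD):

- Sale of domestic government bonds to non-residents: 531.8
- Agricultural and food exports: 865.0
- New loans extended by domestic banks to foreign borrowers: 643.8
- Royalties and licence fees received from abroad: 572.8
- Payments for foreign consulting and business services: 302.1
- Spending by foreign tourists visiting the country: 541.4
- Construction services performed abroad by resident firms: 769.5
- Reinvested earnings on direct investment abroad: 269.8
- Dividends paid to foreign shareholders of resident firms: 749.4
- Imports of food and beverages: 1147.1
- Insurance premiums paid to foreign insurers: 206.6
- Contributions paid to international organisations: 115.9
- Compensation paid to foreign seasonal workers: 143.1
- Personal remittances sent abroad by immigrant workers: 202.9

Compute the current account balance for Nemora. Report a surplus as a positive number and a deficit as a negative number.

Goods: 865.0 - 1147.1 = -282.1
Services: -302.1 + 769.5 - 206.6 + 541.4 + 572.8 = 1375.0
Primary income: 269.8 - 749.4 - 143.1 = -622.7
Secondary income: -115.9 - 202.9 = -318.8
Current account = (-282.1) + 1375.0 + (-622.7) + (-318.8) = 151.4
(Excluded from the current account — financial account: sale of domestic government bonds to non-residents 531.8, new loans extended by domestic banks to foreign borrowers 643.8.)

151.4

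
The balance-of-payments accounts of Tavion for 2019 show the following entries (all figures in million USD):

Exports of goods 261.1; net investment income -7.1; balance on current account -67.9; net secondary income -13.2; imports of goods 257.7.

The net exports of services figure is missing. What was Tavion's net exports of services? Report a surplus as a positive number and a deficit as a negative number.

Current account = goods balance + services balance + net primary income + net secondary income
Sum of the known components = -16.9
Net exports of services = CA - (known components) = -67.9 - (-16.9) = -51.0

-51.0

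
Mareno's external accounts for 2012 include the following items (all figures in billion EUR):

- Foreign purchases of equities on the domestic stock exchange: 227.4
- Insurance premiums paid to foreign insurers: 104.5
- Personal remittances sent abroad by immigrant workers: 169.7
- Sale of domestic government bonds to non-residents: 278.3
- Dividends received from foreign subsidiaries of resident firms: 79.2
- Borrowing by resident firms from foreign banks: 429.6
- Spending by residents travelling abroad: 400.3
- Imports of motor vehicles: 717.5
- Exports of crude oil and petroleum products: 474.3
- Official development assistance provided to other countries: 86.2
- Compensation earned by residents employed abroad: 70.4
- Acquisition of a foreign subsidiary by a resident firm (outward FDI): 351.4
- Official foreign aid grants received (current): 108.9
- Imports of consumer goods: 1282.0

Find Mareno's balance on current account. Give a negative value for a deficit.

-2027.4

Goods: -1282.0 + 474.3 - 717.5 = -1525.2
Services: -104.5 - 400.3 = -504.8
Primary income: 79.2 + 70.4 = 149.6
Secondary income: -86.2 - 169.7 + 108.9 = -147.0
Current account = (-1525.2) + (-504.8) + 149.6 + (-147.0) = -2027.4
(Excluded from the current account — financial account: foreign purchases of equities on the domestic stock exchange 227.4, sale of domestic government bonds to non-residents 278.3, borrowing by resident firms from foreign banks 429.6, acquisition of a foreign subsidiary by a resident firm (outward FDI) 351.4.)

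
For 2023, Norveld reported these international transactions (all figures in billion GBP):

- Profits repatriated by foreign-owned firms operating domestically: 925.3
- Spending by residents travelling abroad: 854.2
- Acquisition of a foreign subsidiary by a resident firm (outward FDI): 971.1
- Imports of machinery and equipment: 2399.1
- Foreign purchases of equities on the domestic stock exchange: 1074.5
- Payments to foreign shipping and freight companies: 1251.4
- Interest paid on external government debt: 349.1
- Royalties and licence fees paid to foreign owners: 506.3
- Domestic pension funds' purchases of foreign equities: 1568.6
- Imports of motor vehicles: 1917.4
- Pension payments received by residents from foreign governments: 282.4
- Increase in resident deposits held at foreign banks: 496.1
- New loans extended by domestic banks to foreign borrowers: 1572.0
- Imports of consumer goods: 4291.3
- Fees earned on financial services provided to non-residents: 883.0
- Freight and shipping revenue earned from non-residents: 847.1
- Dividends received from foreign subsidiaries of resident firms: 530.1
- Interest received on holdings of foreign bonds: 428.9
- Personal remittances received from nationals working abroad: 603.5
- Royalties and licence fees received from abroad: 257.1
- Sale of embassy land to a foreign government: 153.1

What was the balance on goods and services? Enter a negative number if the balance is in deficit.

Goods: -1917.4 - 2399.1 - 4291.3 = -8607.8
Services: -506.3 - 1251.4 + 883.0 - 854.2 + 257.1 + 847.1 = -624.7
Trade balance = -8607.8 + (-624.7) = -9232.5
(Excluded from the trade balance — primary income: profits repatriated by foreign-owned firms operating domestically 925.3, interest paid on external government debt 349.1, dividends received from foreign subsidiaries of resident firms 530.1, interest received on holdings of foreign bonds 428.9; financial account: acquisition of a foreign subsidiary by a resident firm (outward FDI) 971.1, foreign purchases of equities on the domestic stock exchange 1074.5, domestic pension funds' purchases of foreign equities 1568.6, increase in resident deposits held at foreign banks 496.1, new loans extended by domestic banks to foreign borrowers 1572.0; secondary income: pension payments received by residents from foreign governments 282.4, personal remittances received from nationals working abroad 603.5; capital account: sale of embassy land to a foreign government 153.1.)

-9232.5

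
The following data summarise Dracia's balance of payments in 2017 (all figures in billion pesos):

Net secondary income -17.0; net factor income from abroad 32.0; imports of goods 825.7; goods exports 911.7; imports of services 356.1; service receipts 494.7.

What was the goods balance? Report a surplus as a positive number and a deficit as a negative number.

86.0

Goods balance = 911.7 - 825.7 = 86.0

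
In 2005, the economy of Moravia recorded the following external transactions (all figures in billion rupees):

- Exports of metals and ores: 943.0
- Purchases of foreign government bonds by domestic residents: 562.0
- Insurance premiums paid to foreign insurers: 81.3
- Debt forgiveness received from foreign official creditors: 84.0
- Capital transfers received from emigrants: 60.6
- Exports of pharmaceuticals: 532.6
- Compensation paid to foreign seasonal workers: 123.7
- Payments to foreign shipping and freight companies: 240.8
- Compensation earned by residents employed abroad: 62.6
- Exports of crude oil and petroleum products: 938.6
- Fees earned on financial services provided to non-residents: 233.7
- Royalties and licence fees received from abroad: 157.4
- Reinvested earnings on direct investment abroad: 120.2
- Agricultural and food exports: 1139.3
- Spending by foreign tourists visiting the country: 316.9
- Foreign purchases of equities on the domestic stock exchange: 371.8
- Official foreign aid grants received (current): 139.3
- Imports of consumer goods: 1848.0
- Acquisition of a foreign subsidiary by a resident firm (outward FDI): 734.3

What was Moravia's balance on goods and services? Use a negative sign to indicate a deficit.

Goods: 943.0 + 938.6 - 1848.0 + 532.6 + 1139.3 = 1705.5
Services: 157.4 - 81.3 + 233.7 + 316.9 - 240.8 = 385.9
Trade balance = 1705.5 + 385.9 = 2091.4
(Excluded from the trade balance — financial account: purchases of foreign government bonds by domestic residents 562.0, foreign purchases of equities on the domestic stock exchange 371.8, acquisition of a foreign subsidiary by a resident firm (outward FDI) 734.3; capital account: debt forgiveness received from foreign official creditors 84.0, capital transfers received from emigrants 60.6; primary income: compensation paid to foreign seasonal workers 123.7, compensation earned by residents employed abroad 62.6, reinvested earnings on direct investment abroad 120.2; secondary income: official foreign aid grants received (current) 139.3.)

2091.4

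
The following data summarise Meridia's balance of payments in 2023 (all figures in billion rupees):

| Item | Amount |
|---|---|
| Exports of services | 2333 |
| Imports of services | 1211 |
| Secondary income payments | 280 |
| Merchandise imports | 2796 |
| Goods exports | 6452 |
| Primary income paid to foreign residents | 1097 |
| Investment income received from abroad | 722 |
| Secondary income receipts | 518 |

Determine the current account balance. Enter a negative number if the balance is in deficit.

4641

Goods balance = 6452 - 2796 = 3656
Services balance = 2333 - 1211 = 1122
Trade balance (goods + services) = 3656 + 1122 = 4778
Net primary income = 722 - 1097 = -375
Net secondary income = 518 - 280 = 238
Current account = 4778 + (-375) + 238 = 4641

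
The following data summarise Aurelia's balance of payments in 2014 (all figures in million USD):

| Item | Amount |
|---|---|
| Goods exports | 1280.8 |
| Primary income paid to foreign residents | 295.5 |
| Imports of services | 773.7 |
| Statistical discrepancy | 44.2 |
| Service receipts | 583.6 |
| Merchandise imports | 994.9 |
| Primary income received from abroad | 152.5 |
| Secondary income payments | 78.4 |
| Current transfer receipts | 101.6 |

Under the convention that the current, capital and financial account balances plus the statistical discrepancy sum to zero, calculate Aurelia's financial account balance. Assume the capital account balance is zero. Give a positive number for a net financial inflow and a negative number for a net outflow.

Goods balance = 1280.8 - 994.9 = 285.9
Services balance = 583.6 - 773.7 = -190.1
Trade balance (goods + services) = 285.9 + (-190.1) = 95.8
Net primary income = 152.5 - 295.5 = -143.0
Net secondary income = 101.6 - 78.4 = 23.2
Current account = 95.8 + (-143.0) + 23.2 = -24.0
Financial account = -(-24.0 + 44.2) = -20.2

-20.2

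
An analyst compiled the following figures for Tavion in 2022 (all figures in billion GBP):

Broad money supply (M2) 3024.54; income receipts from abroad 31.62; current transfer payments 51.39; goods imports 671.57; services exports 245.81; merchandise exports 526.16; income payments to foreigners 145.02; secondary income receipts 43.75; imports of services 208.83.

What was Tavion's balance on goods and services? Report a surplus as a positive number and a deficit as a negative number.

-108.43

Goods balance = 526.16 - 671.57 = -145.41
Services balance = 245.81 - 208.83 = 36.98
Trade balance (goods + services) = -145.41 + 36.98 = -108.43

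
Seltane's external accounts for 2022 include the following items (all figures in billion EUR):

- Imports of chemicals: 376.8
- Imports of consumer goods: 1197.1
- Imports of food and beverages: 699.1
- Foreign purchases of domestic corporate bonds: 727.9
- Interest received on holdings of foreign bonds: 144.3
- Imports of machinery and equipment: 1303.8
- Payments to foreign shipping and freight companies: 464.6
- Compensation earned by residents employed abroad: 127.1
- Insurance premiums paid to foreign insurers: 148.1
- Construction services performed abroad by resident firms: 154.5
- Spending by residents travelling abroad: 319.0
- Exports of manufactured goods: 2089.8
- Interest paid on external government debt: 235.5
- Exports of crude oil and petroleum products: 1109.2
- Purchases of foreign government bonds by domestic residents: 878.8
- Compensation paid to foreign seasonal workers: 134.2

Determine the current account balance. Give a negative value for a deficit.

Goods: -376.8 - 1197.1 - 699.1 - 1303.8 + 1109.2 + 2089.8 = -377.8
Services: -148.1 - 319.0 - 464.6 + 154.5 = -777.2
Primary income: -134.2 + 144.3 - 235.5 + 127.1 = -98.3
Current account = (-377.8) + (-777.2) + (-98.3) = -1253.3
(Excluded from the current account — financial account: foreign purchases of domestic corporate bonds 727.9, purchases of foreign government bonds by domestic residents 878.8.)

-1253.3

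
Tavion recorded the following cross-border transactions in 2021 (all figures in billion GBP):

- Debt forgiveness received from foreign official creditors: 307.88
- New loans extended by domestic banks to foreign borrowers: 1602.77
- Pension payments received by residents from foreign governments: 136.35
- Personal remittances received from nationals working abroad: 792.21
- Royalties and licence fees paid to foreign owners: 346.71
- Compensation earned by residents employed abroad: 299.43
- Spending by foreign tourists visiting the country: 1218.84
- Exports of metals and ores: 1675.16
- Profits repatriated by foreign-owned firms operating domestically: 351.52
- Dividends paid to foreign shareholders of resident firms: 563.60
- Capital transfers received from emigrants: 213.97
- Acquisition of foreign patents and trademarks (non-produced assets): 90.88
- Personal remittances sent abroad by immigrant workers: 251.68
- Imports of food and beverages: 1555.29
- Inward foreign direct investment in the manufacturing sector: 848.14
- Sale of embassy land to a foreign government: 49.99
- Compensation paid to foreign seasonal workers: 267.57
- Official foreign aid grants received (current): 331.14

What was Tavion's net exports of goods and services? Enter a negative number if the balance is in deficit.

992.00

Goods: -1555.29 + 1675.16 = 119.87
Services: -346.71 + 1218.84 = 872.13
Trade balance = 119.87 + 872.13 = 992.00
(Excluded from the trade balance — capital account: debt forgiveness received from foreign official creditors 307.88, capital transfers received from emigrants 213.97, acquisition of foreign patents and trademarks (non-produced assets) 90.88, sale of embassy land to a foreign government 49.99; financial account: new loans extended by domestic banks to foreign borrowers 1602.77, inward foreign direct investment in the manufacturing sector 848.14; secondary income: pension payments received by residents from foreign governments 136.35, personal remittances received from nationals working abroad 792.21, personal remittances sent abroad by immigrant workers 251.68, official foreign aid grants received (current) 331.14; primary income: compensation earned by residents employed abroad 299.43, profits repatriated by foreign-owned firms operating domestically 351.52, dividends paid to foreign shareholders of resident firms 563.60, compensation paid to foreign seasonal workers 267.57.)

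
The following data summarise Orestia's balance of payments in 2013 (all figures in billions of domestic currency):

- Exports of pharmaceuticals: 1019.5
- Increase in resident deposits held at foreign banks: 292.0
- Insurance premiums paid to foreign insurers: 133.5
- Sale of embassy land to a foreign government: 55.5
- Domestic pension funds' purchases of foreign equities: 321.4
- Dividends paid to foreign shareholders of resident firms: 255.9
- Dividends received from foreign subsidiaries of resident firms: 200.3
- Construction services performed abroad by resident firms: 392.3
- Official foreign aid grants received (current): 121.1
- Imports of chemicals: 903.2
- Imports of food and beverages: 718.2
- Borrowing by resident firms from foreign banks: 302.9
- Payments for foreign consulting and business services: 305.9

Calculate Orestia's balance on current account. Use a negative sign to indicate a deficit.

Goods: 1019.5 - 718.2 - 903.2 = -601.9
Services: -133.5 - 305.9 + 392.3 = -47.1
Primary income: -255.9 + 200.3 = -55.6
Secondary income: 121.1
Current account = (-601.9) + (-47.1) + (-55.6) + 121.1 = -583.5
(Excluded from the current account — financial account: increase in resident deposits held at foreign banks 292.0, domestic pension funds' purchases of foreign equities 321.4, borrowing by resident firms from foreign banks 302.9; capital account: sale of embassy land to a foreign government 55.5.)

-583.5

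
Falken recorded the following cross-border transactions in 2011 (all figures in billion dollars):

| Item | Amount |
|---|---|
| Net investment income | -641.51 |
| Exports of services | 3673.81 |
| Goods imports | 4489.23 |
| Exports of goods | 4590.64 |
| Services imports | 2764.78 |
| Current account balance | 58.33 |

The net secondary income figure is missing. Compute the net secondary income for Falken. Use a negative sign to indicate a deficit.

Current account = goods balance + services balance + net primary income + net secondary income
Sum of the known components = 368.93
Net secondary income = CA - (known components) = 58.33 - 368.93 = -310.60

-310.60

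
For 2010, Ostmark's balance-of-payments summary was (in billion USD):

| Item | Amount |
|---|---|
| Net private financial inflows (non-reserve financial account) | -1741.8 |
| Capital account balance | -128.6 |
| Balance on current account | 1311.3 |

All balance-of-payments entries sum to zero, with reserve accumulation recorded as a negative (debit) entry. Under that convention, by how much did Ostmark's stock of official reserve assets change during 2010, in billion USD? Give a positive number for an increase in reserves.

Official reserve transactions balance = -(1311.3 + (-128.6) + (-1741.8)) = 559.1
An accumulation of reserves is recorded as a debit (negative entry), so the change in the stock of reserves is the negative of that balance.
Change in official reserves = -(559.1) = -559.1

-559.1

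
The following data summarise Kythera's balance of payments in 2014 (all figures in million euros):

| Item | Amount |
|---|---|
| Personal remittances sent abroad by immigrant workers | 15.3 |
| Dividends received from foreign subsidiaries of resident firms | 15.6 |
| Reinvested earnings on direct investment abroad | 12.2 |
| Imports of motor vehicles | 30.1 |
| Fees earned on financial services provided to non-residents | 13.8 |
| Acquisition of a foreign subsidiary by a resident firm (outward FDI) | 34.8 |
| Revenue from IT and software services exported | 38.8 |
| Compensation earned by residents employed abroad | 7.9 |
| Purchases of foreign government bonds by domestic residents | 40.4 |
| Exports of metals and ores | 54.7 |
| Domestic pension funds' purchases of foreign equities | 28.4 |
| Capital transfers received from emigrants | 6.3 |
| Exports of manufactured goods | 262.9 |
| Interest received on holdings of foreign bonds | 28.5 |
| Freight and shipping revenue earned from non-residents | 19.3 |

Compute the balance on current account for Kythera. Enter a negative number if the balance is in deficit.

408.3

Goods: 262.9 + 54.7 - 30.1 = 287.5
Services: 13.8 + 19.3 + 38.8 = 71.9
Primary income: 15.6 + 28.5 + 12.2 + 7.9 = 64.2
Secondary income: -15.3
Current account = 287.5 + 71.9 + 64.2 + (-15.3) = 408.3
(Excluded from the current account — financial account: acquisition of a foreign subsidiary by a resident firm (outward FDI) 34.8, purchases of foreign government bonds by domestic residents 40.4, domestic pension funds' purchases of foreign equities 28.4; capital account: capital transfers received from emigrants 6.3.)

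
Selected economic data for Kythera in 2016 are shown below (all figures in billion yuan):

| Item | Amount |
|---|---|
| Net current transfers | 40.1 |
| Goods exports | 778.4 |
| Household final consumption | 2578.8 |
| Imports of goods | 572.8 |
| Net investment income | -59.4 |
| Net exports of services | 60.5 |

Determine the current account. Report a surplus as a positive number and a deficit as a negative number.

246.8

Goods balance = 778.4 - 572.8 = 205.6
Services balance = 60.5
Trade balance (goods + services) = 205.6 + 60.5 = 266.1
Net primary income = -59.4
Net secondary income = 40.1
Current account = 266.1 + (-59.4) + 40.1 = 246.8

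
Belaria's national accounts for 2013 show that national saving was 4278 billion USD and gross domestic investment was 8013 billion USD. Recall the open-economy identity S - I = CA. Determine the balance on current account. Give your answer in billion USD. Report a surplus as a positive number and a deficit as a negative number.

S - I = CA (net lending to the rest of the world).
CA = S - I = 4278 - 8013 = -3735

-3735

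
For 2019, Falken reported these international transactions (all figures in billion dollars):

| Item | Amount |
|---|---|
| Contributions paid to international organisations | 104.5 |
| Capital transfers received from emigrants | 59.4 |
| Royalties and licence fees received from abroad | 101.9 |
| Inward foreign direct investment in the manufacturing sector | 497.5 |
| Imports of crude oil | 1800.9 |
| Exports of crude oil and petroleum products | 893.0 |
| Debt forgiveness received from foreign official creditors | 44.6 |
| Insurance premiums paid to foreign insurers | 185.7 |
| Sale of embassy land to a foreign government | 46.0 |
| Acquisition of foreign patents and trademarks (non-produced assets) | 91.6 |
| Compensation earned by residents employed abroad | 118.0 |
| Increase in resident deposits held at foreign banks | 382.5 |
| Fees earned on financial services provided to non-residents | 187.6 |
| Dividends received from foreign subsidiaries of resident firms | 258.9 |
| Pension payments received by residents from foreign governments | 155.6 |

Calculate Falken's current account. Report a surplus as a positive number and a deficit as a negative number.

-376.1

Goods: 893.0 - 1800.9 = -907.9
Services: 101.9 - 185.7 + 187.6 = 103.8
Primary income: 118.0 + 258.9 = 376.9
Secondary income: 155.6 - 104.5 = 51.1
Current account = (-907.9) + 103.8 + 376.9 + 51.1 = -376.1
(Excluded from the current account — capital account: capital transfers received from emigrants 59.4, debt forgiveness received from foreign official creditors 44.6, sale of embassy land to a foreign government 46.0, acquisition of foreign patents and trademarks (non-produced assets) 91.6; financial account: inward foreign direct investment in the manufacturing sector 497.5, increase in resident deposits held at foreign banks 382.5.)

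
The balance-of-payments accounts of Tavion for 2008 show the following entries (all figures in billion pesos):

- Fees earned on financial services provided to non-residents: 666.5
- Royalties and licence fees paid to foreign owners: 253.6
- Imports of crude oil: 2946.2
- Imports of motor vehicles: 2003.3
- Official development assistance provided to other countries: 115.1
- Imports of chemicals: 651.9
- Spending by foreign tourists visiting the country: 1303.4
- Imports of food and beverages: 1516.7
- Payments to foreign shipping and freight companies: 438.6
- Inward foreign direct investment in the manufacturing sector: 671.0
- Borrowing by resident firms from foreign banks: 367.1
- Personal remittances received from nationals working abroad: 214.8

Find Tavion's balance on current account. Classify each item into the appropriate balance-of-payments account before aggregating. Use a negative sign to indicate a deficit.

Goods: -2003.3 - 2946.2 - 1516.7 - 651.9 = -7118.1
Services: -438.6 + 1303.4 - 253.6 + 666.5 = 1277.7
Secondary income: -115.1 + 214.8 = 99.7
Current account = (-7118.1) + 1277.7 + 99.7 = -5740.7
(Excluded from the current account — financial account: inward foreign direct investment in the manufacturing sector 671.0, borrowing by resident firms from foreign banks 367.1.)

-5740.7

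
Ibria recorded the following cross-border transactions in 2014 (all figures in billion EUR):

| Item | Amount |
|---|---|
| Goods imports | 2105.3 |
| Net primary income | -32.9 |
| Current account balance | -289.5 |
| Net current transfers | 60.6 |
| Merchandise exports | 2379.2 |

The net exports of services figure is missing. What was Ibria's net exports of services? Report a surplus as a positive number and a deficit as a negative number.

-591.1

Current account = goods balance + services balance + net primary income + net secondary income
Sum of the known components = 301.6
Net exports of services = CA - (known components) = -289.5 - 301.6 = -591.1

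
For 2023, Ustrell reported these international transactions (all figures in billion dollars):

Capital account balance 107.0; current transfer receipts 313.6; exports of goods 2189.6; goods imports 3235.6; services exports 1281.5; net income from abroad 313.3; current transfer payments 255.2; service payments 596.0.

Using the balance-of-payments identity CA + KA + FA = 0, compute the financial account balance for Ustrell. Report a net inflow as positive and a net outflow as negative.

-118.2

Goods balance = 2189.6 - 3235.6 = -1046.0
Services balance = 1281.5 - 596.0 = 685.5
Trade balance (goods + services) = -1046.0 + 685.5 = -360.5
Net primary income = 313.3
Net secondary income = 313.6 - 255.2 = 58.4
Current account = -360.5 + 313.3 + 58.4 = 11.2
Financial account = -(11.2 + 107.0) = -118.2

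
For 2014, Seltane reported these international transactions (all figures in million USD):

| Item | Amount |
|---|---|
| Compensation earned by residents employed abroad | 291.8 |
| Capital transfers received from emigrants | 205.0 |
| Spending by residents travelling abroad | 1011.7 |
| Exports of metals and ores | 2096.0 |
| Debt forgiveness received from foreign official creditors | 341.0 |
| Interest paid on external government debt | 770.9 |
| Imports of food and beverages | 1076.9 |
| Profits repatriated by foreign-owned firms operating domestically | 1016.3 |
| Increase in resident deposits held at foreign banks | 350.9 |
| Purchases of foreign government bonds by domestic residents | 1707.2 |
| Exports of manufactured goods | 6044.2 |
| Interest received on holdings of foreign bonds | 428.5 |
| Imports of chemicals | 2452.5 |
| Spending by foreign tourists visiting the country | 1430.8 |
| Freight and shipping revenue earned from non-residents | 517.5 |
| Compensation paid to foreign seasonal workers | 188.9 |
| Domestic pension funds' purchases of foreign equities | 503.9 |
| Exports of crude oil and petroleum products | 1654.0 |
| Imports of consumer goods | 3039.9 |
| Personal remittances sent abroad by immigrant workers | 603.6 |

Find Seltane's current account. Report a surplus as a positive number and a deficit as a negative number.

Goods: -3039.9 + 2096.0 - 1076.9 + 6044.2 - 2452.5 + 1654.0 = 3224.9
Services: 517.5 - 1011.7 + 1430.8 = 936.6
Primary income: -188.9 - 1016.3 + 291.8 + 428.5 - 770.9 = -1255.8
Secondary income: -603.6
Current account = 3224.9 + 936.6 + (-1255.8) + (-603.6) = 2302.1
(Excluded from the current account — capital account: capital transfers received from emigrants 205.0, debt forgiveness received from foreign official creditors 341.0; financial account: increase in resident deposits held at foreign banks 350.9, purchases of foreign government bonds by domestic residents 1707.2, domestic pension funds' purchases of foreign equities 503.9.)

2302.1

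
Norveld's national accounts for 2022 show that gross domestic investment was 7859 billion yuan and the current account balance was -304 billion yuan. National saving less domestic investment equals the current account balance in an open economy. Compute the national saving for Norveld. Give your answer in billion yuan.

7555

S = I + CA = 7859 + (-304) = 7555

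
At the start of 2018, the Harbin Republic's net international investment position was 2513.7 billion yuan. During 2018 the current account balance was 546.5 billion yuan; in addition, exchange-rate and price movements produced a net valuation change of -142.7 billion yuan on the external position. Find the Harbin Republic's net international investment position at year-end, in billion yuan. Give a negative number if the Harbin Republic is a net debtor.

2917.5

Change in NIIP = current account + net valuation change = 546.5 + (-142.7) = 403.8
End-of-year NIIP = 2513.7 + 403.8 = 2917.5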